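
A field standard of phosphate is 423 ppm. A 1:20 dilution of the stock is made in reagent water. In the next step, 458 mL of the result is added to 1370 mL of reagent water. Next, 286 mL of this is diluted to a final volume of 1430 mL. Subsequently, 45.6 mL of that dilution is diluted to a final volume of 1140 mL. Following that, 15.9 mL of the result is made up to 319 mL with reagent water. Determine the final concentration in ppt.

2110 ppt

Overall dilution factor = 20 × 3.991 × 5 × 25 × 20.06 = 2.00 × 10⁵.
423 ppm / 2.00 × 10⁵ = 2.11 × 10⁻³ ppm = 2110 ppt.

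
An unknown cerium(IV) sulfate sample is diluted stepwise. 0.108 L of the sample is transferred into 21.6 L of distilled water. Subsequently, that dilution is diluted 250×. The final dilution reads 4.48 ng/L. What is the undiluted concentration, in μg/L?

225 μg/L

Overall dilution factor = 201 × 250 = 5.03 × 10⁴.
Original = 4.48 ng/L × 5.03 × 10⁴ = 2.25 × 10⁵ ng/L = 225 μg/L.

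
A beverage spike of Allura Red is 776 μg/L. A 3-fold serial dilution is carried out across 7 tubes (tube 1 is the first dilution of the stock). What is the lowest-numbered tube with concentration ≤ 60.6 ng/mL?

Tube n has concentration 776 μg/L / 3ⁿ.
Need 3ⁿ ≥ 776 μg/L / 60.6 ng/mL = 12.8, so n ≥ 2.32.
First such tube: n = 3.

tube 3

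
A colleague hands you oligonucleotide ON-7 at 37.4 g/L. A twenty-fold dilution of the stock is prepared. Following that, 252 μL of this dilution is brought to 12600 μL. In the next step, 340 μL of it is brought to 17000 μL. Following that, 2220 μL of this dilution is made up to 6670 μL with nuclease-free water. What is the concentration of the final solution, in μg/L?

249 μg/L

Overall dilution factor = 20 × 50 × 50 × 3.005 = 1.50 × 10⁵.
37.4 g/L / 1.50 × 10⁵ = 2.49 × 10⁻⁴ g/L = 249 μg/L.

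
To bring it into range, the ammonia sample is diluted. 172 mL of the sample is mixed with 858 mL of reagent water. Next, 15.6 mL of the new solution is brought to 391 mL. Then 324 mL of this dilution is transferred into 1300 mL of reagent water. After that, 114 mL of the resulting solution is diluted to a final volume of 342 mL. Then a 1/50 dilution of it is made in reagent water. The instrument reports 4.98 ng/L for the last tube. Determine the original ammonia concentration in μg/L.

Overall dilution factor = 5.988 × 25.06 × 5.012 × 3 × 50 = 1.13 × 10⁵.
Original = 4.98 ng/L × 1.13 × 10⁵ = 5.62 × 10⁵ ng/L = 562 μg/L.

562 μg/L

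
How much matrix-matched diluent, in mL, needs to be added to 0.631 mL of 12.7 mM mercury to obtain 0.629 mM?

V₂ = C₁V₁/C₂ = 12.7 × 0.631 / 0.629 = 12.7 mL.
Diluent to add = V₂ − V₁ = 12.7 − 0.631 = 12.1 mL.

12.1 mL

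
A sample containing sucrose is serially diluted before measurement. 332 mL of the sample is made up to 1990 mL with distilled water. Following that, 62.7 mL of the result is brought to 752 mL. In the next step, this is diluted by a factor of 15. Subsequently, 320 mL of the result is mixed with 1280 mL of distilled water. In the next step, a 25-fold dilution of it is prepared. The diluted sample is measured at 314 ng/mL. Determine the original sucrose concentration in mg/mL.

Overall dilution factor = 5.994 × 11.99 × 15 × 5 × 25 = 1.35 × 10⁵.
Original = 314 ng/mL × 1.35 × 10⁵ = 4.23 × 10⁷ ng/mL = 42.3 mg/mL.

42.3 mg/mL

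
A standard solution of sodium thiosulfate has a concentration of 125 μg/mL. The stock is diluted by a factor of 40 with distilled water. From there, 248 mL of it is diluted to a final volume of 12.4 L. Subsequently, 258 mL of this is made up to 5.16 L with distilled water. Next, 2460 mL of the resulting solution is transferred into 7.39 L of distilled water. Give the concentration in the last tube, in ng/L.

780 ng/L

Overall dilution factor = 40 × 50 × 20 × 4.004 = 1.60 × 10⁵.
125 μg/mL / 1.60 × 10⁵ = 7.80 × 10⁻⁴ μg/mL = 780 ng/L.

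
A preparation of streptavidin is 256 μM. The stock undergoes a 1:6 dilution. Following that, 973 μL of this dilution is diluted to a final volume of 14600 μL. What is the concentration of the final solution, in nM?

Overall dilution factor = 6 × 15.01 = 90.0.
256 μM / 90.0 = 2.84 μM = 2840 nM.

2840 nM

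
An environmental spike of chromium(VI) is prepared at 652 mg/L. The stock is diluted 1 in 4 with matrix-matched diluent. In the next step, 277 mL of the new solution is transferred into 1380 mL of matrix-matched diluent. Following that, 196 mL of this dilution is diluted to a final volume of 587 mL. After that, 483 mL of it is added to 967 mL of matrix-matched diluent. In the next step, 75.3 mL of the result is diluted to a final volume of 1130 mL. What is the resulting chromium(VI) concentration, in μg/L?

202 μg/L

Overall dilution factor = 4 × 5.982 × 2.995 × 3.002 × 15.01 = 3228.
652 mg/L / 3228 = 0.202 mg/L = 202 μg/L.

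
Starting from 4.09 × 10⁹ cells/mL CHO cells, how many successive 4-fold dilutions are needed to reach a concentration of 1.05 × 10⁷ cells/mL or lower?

Need 4ⁿ ≥ 390, so n ≥ log(390)/log(4) = 4.30.
Minimum whole steps: n = 5.

5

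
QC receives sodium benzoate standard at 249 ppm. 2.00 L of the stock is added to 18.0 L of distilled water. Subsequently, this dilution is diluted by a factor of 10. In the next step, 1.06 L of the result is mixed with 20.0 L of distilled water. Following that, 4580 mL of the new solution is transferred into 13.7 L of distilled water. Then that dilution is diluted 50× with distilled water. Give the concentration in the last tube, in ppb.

0.628 ppb

Overall dilution factor = 10 × 10 × 19.87 × 3.991 × 50 = 3.96 × 10⁵.
249 ppm / 3.96 × 10⁵ = 6.28 × 10⁻⁴ ppm = 0.628 ppb.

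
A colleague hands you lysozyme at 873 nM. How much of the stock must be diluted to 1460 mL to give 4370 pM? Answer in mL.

4370 pM = 4.37 nM.
V₁ = C₂V₂/C₁ = 4.37 × 1460 / 873 = 7.31 mL.

7.31 mL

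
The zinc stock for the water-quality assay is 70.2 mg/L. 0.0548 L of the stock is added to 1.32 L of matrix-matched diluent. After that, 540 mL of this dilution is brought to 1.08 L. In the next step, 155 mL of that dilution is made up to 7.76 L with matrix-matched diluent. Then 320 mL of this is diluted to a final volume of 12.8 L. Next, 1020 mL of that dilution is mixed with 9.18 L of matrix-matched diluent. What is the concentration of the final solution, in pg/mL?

69.9 pg/mL

Overall dilution factor = 25.09 × 2 × 50.06 × 40 × 10 = 1.00 × 10⁶.
70.2 mg/L / 1.00 × 10⁶ = 6.99 × 10⁻⁵ mg/L = 69.9 pg/mL.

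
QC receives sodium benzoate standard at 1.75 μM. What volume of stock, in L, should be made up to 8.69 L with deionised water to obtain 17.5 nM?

0.0869 L

17.5 nM = 0.0175 μM.
V₁ = C₂V₂/C₁ = 0.0175 × 8.69 / 1.75 = 0.0869 L.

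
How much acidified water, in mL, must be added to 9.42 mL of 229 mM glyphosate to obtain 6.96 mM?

301 mL

V₂ = C₁V₁/C₂ = 229 × 9.42 / 6.96 = 310 mL.
Diluent to add = V₂ − V₁ = 310 − 9.42 = 301 mL.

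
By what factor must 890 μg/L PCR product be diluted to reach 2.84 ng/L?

3.13 × 10⁵

Factor = C₀/C_target = 890 μg/L / 2.84 ng/L = 3.13 × 10⁵.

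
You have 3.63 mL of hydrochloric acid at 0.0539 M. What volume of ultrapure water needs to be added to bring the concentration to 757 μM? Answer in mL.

255 mL

757 μM = 7.57 × 10⁻⁴ M.
V₂ = C₁V₁/C₂ = 0.0539 × 3.63 / 7.57 × 10⁻⁴ = 258 mL.
Diluent to add = V₂ − V₁ = 258 − 3.63 = 255 mL.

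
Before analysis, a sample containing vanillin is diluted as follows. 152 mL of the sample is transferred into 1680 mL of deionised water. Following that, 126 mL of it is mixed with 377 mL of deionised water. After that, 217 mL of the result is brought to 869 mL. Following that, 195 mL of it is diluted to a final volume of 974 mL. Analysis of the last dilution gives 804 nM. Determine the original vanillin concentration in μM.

774 μM

Overall dilution factor = 12.05 × 3.992 × 4.005 × 4.995 = 962.
Original = 804 nM × 962 = 7.74 × 10⁵ nM = 774 μM.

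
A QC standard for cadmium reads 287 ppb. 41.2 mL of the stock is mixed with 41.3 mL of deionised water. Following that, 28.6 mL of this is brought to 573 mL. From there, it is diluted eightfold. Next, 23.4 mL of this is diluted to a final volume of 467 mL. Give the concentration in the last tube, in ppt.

44.8 ppt

Overall dilution factor = 2.002 × 20.03 × 8 × 19.96 = 6405.
287 ppb / 6405 = 0.0448 ppb = 44.8 ppt.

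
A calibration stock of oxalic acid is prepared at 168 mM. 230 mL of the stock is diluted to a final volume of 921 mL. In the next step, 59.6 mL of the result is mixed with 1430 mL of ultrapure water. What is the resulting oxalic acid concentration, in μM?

1680 μM

Overall dilution factor = 4.004 × 24.99 = 100.
168 mM / 100 = 1.68 mM = 1680 μM.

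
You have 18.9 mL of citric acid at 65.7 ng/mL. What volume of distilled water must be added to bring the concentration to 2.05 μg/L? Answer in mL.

2.05 μg/L = 2.05 ng/mL.
V₂ = C₁V₁/C₂ = 65.7 × 18.9 / 2.05 = 606 mL.
Diluent to add = V₂ − V₁ = 606 − 18.9 = 587 mL.

587 mL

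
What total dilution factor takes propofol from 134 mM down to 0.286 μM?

4.69 × 10⁵

Factor = C₀/C_target = 134 mM / 0.286 μM = 4.69 × 10⁵.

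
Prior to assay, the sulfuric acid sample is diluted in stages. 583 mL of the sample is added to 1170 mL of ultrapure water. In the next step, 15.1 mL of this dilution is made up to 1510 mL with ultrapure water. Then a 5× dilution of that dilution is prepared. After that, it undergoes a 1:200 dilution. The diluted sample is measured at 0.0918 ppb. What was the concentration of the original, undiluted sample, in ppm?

Overall dilution factor = 3.007 × 100 × 5 × 200 = 3.01 × 10⁵.
Original = 0.0918 ppb × 3.01 × 10⁵ = 2.76 × 10⁴ ppb = 27.6 ppm.

27.6 ppm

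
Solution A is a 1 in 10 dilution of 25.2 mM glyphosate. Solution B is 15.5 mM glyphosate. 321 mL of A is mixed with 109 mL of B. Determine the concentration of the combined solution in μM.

5810 μM

C_A = 25.2 mM / 10 = 2.52 mM.
C_mix = (C_A·V_A + C_B·V_B)/(V_A + V_B) = (2.52×321 + 15.5×109) / 430.0 = 5.81 mM = 5810 μM.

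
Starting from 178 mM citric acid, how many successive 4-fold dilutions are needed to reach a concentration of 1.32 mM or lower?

Need 4ⁿ ≥ 135, so n ≥ log(135)/log(4) = 3.54.
Minimum whole steps: n = 4.

4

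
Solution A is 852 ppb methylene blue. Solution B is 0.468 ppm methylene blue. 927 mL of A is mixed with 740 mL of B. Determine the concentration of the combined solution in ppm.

0.682 ppm

C_B = 0.468 ppm = 468 ppb.
C_mix = (C_A·V_A + C_B·V_B)/(V_A + V_B) = (852×927 + 468×740) / 1667 = 682 ppb = 0.682 ppm.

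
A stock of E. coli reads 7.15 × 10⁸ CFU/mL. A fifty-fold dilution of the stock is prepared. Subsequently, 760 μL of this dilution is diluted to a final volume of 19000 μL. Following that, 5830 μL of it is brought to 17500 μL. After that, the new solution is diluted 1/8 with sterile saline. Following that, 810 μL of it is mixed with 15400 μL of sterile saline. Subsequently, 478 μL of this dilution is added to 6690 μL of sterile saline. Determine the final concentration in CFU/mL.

79.4 CFU/mL

Overall dilution factor = 50 × 25 × 3.002 × 8 × 20.01 × 15.00 = 9.01 × 10⁶.
7.15 × 10⁸ CFU/mL / 9.01 × 10⁶ = 79.4 CFU/mL.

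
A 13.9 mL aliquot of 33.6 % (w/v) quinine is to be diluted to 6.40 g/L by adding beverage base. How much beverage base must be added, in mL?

716 mL

6.40 g/L = 0.640 % (w/v).
V₂ = C₁V₁/C₂ = 33.6 × 13.9 / 0.640 = 730 mL.
Diluent to add = V₂ − V₁ = 730 − 13.9 = 716 mL.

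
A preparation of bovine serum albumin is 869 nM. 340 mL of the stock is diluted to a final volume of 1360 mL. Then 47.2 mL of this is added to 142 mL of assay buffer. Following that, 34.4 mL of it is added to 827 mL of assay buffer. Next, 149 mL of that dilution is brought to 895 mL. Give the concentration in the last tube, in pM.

Overall dilution factor = 4 × 4.008 × 25.04 × 6.007 = 2412.
869 nM / 2412 = 0.360 nM = 360 pM.

360 pM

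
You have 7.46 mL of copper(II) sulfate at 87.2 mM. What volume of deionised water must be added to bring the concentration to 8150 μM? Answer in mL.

72.4 mL

8150 μM = 8.15 mM.
V₂ = C₁V₁/C₂ = 87.2 × 7.46 / 8.15 = 79.8 mL.
Diluent to add = V₂ − V₁ = 79.8 − 7.46 = 72.4 mL.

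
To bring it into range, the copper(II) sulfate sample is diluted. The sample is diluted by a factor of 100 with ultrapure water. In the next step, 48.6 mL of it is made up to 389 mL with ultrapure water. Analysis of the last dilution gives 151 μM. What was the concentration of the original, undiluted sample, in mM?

Overall dilution factor = 100 × 8.004 = 800.
Original = 151 μM × 800 = 1.21 × 10⁵ μM = 121 mM.

121 mM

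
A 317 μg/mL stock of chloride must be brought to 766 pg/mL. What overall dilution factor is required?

4.14 × 10⁵

Factor = C₀/C_target = 317 μg/mL / 766 pg/mL = 4.14 × 10⁵.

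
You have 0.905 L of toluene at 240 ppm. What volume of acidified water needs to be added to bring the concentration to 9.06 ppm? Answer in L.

23.1 L

V₂ = C₁V₁/C₂ = 240 × 0.905 / 9.06 = 24.0 L.
Diluent to add = V₂ − V₁ = 24.0 − 0.905 = 23.1 L.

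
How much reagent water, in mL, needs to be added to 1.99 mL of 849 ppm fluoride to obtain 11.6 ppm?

V₂ = C₁V₁/C₂ = 849 × 1.99 / 11.6 = 146 mL.
Diluent to add = V₂ − V₁ = 146 − 1.99 = 144 mL.

144 mL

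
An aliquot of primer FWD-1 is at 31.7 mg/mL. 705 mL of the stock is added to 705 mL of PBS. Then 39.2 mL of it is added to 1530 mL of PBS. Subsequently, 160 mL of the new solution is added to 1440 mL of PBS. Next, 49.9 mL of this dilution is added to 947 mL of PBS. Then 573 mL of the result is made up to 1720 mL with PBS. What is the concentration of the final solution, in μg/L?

Overall dilution factor = 2 × 40.03 × 10 × 19.98 × 3.002 = 4.80 × 10⁴.
31.7 mg/mL / 4.80 × 10⁴ = 6.60 × 10⁻⁴ mg/mL = 660 μg/L.

660 μg/L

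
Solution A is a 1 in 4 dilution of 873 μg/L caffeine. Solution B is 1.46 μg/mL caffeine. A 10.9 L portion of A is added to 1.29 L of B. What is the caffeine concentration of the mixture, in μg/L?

C_A = 873 μg/L / 4 = 218 μg/L.
C_B = 1.46 μg/mL = 1460 μg/L.
C_mix = (C_A·V_A + C_B·V_B)/(V_A + V_B) = (218×10.9 + 1460×1.29) / 12.19 = 350 μg/L.

350 μg/L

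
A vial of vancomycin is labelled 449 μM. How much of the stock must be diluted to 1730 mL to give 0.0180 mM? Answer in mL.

0.0180 mM = 18.0 μM.
V₁ = C₂V₂/C₁ = 18.0 × 1730 / 449 = 69.4 mL.

69.4 mL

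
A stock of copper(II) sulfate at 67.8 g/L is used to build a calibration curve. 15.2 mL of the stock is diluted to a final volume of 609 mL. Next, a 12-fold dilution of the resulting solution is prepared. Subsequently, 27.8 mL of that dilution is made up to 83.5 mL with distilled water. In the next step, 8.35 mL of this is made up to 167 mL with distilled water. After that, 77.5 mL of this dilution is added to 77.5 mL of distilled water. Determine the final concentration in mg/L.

1.17 mg/L

Overall dilution factor = 40.07 × 12 × 3.004 × 20 × 2 = 5.78 × 10⁴.
67.8 g/L / 5.78 × 10⁴ = 1.17 × 10⁻³ g/L = 1.17 mg/L.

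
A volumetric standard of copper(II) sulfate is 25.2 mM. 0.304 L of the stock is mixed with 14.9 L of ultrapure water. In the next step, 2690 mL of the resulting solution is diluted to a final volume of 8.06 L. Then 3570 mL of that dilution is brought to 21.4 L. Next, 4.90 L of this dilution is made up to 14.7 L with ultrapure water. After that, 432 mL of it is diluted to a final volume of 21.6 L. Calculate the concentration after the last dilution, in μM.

0.187 μM

Overall dilution factor = 50.01 × 2.996 × 5.994 × 3 × 50 = 1.35 × 10⁵.
25.2 mM / 1.35 × 10⁵ = 1.87 × 10⁻⁴ mM = 0.187 μM.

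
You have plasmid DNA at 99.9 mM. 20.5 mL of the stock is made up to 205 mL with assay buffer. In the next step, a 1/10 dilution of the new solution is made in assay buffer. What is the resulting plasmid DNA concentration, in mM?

Overall dilution factor = 10 × 10 = 100.
99.9 mM / 100 = 0.999 mM.

0.999 mM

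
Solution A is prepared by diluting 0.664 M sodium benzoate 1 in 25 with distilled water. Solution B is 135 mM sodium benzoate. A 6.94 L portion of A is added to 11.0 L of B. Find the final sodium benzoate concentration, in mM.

C_A = 0.664 M / 25 = 0.0266 M.
C_B = 135 mM = 0.135 M.
C_mix = (C_A·V_A + C_B·V_B)/(V_A + V_B) = (0.0266×6.94 + 0.135×11.0) / 17.94 = 0.0931 M = 93.1 mM.

93.1 mM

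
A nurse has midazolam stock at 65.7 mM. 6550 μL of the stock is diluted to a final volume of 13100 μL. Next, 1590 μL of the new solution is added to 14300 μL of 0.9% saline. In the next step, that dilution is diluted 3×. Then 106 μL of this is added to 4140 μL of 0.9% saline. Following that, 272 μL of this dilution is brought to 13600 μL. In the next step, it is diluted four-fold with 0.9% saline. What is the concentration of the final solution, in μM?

Overall dilution factor = 2 × 9.994 × 3 × 40.06 × 50 × 4 = 4.80 × 10⁵.
65.7 mM / 4.80 × 10⁵ = 1.37 × 10⁻⁴ mM = 0.137 μM.

0.137 μM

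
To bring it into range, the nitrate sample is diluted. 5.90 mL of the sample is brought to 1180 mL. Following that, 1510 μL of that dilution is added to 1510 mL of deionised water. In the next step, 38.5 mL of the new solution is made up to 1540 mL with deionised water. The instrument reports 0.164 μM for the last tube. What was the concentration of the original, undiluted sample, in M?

1.31 M

Overall dilution factor = 200 × 1001 × 40 = 8.01 × 10⁶.
Original = 0.164 μM × 8.01 × 10⁶ = 1.31 × 10⁶ μM = 1.31 M.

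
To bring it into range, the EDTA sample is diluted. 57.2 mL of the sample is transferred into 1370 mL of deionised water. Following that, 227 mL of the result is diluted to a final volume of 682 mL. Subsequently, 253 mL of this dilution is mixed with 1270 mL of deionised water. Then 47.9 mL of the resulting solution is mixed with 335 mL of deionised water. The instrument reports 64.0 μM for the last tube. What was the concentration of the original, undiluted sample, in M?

Overall dilution factor = 24.95 × 3.004 × 6.020 × 7.994 = 3607.
Original = 64.0 μM × 3607 = 2.31 × 10⁵ μM = 0.231 M.

0.231 M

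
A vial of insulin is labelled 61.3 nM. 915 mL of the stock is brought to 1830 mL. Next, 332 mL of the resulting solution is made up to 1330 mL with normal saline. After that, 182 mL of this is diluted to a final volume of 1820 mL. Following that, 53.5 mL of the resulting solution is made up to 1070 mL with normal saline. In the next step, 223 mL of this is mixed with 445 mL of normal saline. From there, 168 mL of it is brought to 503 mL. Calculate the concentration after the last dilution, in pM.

4.27 pM

Overall dilution factor = 2 × 4.006 × 10 × 20 × 2.996 × 2.994 = 1.44 × 10⁴.
61.3 nM / 1.44 × 10⁴ = 4.27 × 10⁻³ nM = 4.27 pM.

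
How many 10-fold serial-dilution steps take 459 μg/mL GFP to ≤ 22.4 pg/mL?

8

Need 10ⁿ ≥ 2.05 × 10⁷, so n ≥ log(2.05 × 10⁷)/log(10) = 7.31.
Minimum whole steps: n = 8.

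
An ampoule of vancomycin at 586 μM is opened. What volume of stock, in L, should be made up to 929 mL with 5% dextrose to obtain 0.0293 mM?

0.0293 mM = 29.3 μM.
V₁ = C₂V₂/C₁ = 29.3 × 929 / 586 = 46.5 mL = 0.0465 L.

0.0465 L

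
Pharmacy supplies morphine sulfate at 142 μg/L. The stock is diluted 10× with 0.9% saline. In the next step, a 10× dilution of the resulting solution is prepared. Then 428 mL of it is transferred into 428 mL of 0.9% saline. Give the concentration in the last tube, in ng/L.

Overall dilution factor = 10 × 10 × 2 = 200.
142 μg/L / 200 = 0.710 μg/L = 710 ng/L.

710 ng/L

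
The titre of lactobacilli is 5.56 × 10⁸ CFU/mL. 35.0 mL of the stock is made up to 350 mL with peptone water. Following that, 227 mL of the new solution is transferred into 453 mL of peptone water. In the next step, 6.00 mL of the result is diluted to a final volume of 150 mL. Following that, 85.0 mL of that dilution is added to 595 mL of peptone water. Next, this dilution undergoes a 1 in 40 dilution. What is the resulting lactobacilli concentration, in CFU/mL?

Overall dilution factor = 10 × 2.996 × 25 × 8 × 40 = 2.40 × 10⁵.
5.56 × 10⁸ CFU/mL / 2.40 × 10⁵ = 2320 CFU/mL.

2320 CFU/mL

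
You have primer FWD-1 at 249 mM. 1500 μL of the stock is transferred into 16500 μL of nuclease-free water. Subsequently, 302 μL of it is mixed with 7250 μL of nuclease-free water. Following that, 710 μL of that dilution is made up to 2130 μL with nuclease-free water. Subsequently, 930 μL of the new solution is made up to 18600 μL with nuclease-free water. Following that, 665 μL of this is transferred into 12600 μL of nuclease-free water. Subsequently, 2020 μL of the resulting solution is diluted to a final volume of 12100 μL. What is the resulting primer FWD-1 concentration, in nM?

Overall dilution factor = 12 × 25.01 × 3 × 20 × 19.95 × 5.990 = 2.15 × 10⁶.
249 mM / 2.15 × 10⁶ = 1.16 × 10⁻⁴ mM = 116 nM.

116 nM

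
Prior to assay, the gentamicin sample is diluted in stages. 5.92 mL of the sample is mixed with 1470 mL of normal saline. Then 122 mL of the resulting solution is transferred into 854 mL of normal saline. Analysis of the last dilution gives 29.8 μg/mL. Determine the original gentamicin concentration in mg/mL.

Overall dilution factor = 249.3 × 8 = 1994.
Original = 29.8 μg/mL × 1994 = 5.94 × 10⁴ μg/mL = 59.4 mg/mL.

59.4 mg/mL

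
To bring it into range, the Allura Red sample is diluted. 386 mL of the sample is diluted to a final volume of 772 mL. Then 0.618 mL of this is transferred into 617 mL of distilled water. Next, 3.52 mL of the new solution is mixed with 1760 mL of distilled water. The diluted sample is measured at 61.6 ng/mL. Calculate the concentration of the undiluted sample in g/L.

Overall dilution factor = 2 × 999.4 × 501 = 1.00 × 10⁶.
Original = 61.6 ng/mL × 1.00 × 10⁶ = 6.17 × 10⁷ ng/mL = 61.7 g/L.

61.7 g/L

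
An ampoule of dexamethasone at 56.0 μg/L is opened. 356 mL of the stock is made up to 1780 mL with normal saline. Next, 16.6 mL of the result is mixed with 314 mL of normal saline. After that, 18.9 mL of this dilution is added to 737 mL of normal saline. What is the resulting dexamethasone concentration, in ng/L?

Overall dilution factor = 5 × 19.92 × 39.99 = 3983.
56.0 μg/L / 3983 = 0.0141 μg/L = 14.1 ng/L.

14.1 ng/L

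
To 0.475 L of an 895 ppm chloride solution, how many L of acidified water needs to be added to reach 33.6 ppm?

12.2 L

V₂ = C₁V₁/C₂ = 895 × 0.475 / 33.6 = 12.7 L.
Diluent to add = V₂ − V₁ = 12.7 − 0.475 = 12.2 L.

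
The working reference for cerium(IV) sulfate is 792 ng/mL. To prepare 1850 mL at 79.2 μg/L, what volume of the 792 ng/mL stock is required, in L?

79.2 μg/L = 79.2 ng/mL.
V₁ = C₂V₂/C₁ = 79.2 × 1850 / 792 = 185 mL = 0.185 L.

0.185 L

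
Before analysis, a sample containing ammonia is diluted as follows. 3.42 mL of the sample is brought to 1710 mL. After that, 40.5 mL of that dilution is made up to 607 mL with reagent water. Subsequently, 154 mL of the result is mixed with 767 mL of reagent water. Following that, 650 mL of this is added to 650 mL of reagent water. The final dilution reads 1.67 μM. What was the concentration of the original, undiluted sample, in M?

0.150 M

Overall dilution factor = 500 × 14.99 × 5.981 × 2 = 8.96 × 10⁴.
Original = 1.67 μM × 8.96 × 10⁴ = 1.50 × 10⁵ μM = 0.150 M.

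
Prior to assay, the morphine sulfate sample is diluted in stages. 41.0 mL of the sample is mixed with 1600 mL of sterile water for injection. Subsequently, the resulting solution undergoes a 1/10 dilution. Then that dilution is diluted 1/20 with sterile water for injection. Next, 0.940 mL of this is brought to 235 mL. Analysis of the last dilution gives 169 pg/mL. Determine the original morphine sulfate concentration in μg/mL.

338 μg/mL

Overall dilution factor = 40.02 × 10 × 20 × 250 = 2.00 × 10⁶.
Original = 169 pg/mL × 2.00 × 10⁶ = 3.38 × 10⁸ pg/mL = 338 μg/mL.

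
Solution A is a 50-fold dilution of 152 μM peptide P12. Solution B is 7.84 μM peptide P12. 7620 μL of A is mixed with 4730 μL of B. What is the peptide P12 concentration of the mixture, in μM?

4.88 μM

C_A = 152 μM / 50 = 3.04 μM.
C_mix = (C_A·V_A + C_B·V_B)/(V_A + V_B) = (3.04×7620 + 7.84×4730) / 12350 = 4.88 μM.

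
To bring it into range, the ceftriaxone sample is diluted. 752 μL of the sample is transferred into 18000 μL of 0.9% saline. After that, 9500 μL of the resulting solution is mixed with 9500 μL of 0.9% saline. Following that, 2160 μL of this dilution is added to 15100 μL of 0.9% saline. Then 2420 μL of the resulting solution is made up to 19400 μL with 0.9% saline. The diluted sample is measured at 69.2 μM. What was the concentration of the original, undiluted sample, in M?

Overall dilution factor = 24.94 × 2 × 7.991 × 8.017 = 3195.
Original = 69.2 μM × 3195 = 2.21 × 10⁵ μM = 0.221 M.

0.221 M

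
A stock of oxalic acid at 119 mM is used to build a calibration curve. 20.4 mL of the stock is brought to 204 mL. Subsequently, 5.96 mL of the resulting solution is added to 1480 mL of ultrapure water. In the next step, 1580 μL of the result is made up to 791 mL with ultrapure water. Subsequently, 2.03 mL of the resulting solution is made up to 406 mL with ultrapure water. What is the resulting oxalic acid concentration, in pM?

Overall dilution factor = 10 × 249.3 × 500.6 × 200 = 2.50 × 10⁸.
119 mM / 2.50 × 10⁸ = 4.77 × 10⁻⁷ mM = 477 pM.

477 pM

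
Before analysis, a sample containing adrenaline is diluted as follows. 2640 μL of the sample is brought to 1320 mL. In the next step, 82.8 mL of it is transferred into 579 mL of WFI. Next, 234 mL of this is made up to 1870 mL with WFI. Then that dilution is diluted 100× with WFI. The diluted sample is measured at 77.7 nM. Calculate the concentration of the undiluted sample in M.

0.248 M

Overall dilution factor = 500 × 7.993 × 7.991 × 100 = 3.19 × 10⁶.
Original = 77.7 nM × 3.19 × 10⁶ = 2.48 × 10⁸ nM = 0.248 M.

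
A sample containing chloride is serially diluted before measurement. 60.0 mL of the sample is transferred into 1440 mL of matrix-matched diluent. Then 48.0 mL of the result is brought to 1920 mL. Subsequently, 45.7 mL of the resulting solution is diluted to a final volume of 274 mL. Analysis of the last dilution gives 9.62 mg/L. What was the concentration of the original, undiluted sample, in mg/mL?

57.7 mg/mL

Overall dilution factor = 25 × 40 × 5.996 = 5996.
Original = 9.62 mg/L × 5996 = 5.77 × 10⁴ mg/L = 57.7 mg/mL.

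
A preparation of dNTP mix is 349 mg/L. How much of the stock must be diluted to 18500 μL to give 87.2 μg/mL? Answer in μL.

4620 μL

87.2 μg/mL = 87.2 mg/L.
V₁ = C₂V₂/C₁ = 87.2 × 18500 / 349 = 4622 μL.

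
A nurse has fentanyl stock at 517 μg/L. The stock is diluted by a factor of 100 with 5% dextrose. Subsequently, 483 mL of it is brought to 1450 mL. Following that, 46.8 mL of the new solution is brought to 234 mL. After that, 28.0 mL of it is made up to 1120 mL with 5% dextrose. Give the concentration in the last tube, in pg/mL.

8.61 pg/mL

Overall dilution factor = 100 × 3.002 × 5 × 40 = 6.00 × 10⁴.
517 μg/L / 6.00 × 10⁴ = 8.61 × 10⁻³ μg/L = 8.61 pg/mL.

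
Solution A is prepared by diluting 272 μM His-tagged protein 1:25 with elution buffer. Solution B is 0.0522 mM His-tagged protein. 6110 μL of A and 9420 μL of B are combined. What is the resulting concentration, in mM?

0.0359 mM

C_A = 272 μM / 25 = 10.9 μM.
C_B = 0.0522 mM = 52.2 μM.
C_mix = (C_A·V_A + C_B·V_B)/(V_A + V_B) = (10.9×6110 + 52.2×9420) / 15530 = 35.9 μM = 0.0359 mM.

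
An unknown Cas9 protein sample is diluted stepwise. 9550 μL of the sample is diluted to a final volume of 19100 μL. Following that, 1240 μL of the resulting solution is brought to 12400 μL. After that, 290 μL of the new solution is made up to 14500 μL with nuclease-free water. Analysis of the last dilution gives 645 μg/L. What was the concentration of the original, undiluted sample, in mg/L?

Overall dilution factor = 2 × 10 × 50 = 1000.
Original = 645 μg/L × 1000 = 6.45 × 10⁵ μg/L = 645 mg/L.

645 mg/L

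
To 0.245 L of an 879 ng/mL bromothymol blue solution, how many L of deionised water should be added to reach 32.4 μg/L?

32.4 μg/L = 32.4 ng/mL.
V₂ = C₁V₁/C₂ = 879 × 0.245 / 32.4 = 6.65 L.
Diluent to add = V₂ − V₁ = 6.65 − 0.245 = 6.40 L.

6.40 L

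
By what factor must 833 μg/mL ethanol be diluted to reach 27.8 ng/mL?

Factor = C₀/C_target = 833 μg/mL / 27.8 ng/mL = 3.00 × 10⁴.

3.00 × 10⁴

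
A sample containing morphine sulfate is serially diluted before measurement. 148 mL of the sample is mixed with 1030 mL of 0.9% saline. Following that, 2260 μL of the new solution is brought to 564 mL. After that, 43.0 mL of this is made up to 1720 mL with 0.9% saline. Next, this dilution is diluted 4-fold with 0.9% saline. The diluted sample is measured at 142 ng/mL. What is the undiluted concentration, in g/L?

45.1 g/L

Overall dilution factor = 7.959 × 249.6 × 40 × 4 = 3.18 × 10⁵.
Original = 142 ng/mL × 3.18 × 10⁵ = 4.51 × 10⁷ ng/mL = 45.1 g/L.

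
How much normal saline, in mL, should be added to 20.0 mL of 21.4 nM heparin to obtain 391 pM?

391 pM = 0.391 nM.
V₂ = C₁V₁/C₂ = 21.4 × 20.0 / 0.391 = 1095 mL.
Diluent to add = V₂ − V₁ = 1095 − 20.0 = 1070 mL.

1070 mL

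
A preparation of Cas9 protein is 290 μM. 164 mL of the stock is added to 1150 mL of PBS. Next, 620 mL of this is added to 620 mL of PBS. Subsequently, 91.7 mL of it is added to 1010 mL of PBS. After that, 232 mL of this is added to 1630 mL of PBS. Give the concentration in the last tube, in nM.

Overall dilution factor = 8.012 × 2 × 12.01 × 8.026 = 1545.
290 μM / 1545 = 0.188 μM = 188 nM.

188 nM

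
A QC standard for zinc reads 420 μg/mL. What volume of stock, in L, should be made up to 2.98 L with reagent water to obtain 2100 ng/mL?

2100 ng/mL = 2.10 μg/mL.
V₁ = C₂V₂/C₁ = 2.10 × 2.98 / 420 = 0.0149 L.

0.0149 L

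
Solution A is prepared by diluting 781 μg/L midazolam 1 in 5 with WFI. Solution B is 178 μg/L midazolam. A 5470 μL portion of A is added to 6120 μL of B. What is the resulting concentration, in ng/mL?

C_A = 781 μg/L / 5 = 156 μg/L.
C_mix = (C_A·V_A + C_B·V_B)/(V_A + V_B) = (156×5470 + 178×6120) / 11590 = 168 μg/L = 168 ng/mL.

168 ng/mL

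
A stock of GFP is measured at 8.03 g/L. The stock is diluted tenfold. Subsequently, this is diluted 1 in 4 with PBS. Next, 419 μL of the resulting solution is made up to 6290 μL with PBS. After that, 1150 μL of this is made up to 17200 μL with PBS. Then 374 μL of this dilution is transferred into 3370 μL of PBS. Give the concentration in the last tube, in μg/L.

89.3 μg/L

Overall dilution factor = 10 × 4 × 15.01 × 14.96 × 10.01 = 8.99 × 10⁴.
8.03 g/L / 8.99 × 10⁴ = 8.93 × 10⁻⁵ g/L = 89.3 μg/L.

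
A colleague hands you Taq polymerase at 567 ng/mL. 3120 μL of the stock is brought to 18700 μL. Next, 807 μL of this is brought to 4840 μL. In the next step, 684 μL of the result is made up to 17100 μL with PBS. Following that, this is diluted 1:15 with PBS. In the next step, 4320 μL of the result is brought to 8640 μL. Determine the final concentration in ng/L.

21.0 ng/L

Overall dilution factor = 5.994 × 5.998 × 25 × 15 × 2 = 2.70 × 10⁴.
567 ng/mL / 2.70 × 10⁴ = 0.0210 ng/mL = 21.0 ng/L.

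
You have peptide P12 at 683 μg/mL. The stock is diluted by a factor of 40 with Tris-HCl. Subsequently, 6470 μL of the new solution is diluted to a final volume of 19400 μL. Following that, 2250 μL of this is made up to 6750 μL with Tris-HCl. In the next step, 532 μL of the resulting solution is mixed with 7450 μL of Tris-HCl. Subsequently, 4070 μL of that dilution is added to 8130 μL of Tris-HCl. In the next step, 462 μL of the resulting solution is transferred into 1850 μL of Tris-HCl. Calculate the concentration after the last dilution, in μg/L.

8.43 μg/L

Overall dilution factor = 40 × 2.998 × 3 × 15.00 × 2.998 × 5.004 = 8.10 × 10⁴.
683 μg/mL / 8.10 × 10⁴ = 8.43 × 10⁻³ μg/mL = 8.43 μg/L.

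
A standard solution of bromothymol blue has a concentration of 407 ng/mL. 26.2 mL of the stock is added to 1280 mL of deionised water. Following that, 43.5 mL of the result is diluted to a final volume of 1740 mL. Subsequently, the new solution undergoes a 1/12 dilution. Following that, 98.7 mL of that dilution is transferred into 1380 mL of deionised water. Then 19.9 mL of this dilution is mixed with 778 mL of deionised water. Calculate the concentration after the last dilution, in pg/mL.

Overall dilution factor = 49.85 × 40 × 12 × 14.98 × 40.10 = 1.44 × 10⁷.
407 ng/mL / 1.44 × 10⁷ = 2.83 × 10⁻⁵ ng/mL = 0.0283 pg/mL.

0.0283 pg/mL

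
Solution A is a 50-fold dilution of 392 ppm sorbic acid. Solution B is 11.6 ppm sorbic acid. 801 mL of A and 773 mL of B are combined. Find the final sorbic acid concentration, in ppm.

9.69 ppm

C_A = 392 ppm / 50 = 7.84 ppm.
C_mix = (C_A·V_A + C_B·V_B)/(V_A + V_B) = (7.84×801 + 11.6×773) / 1574 = 9.69 ppm.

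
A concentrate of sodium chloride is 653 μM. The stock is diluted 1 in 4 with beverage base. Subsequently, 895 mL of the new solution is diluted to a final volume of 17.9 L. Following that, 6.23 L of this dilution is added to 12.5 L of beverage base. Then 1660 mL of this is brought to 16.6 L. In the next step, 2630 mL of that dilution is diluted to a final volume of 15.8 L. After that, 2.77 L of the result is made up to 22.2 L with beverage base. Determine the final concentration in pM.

5640 pM

Overall dilution factor = 4 × 20 × 3.006 × 10 × 6.008 × 8.014 = 1.16 × 10⁵.
653 μM / 1.16 × 10⁵ = 5.64 × 10⁻³ μM = 5640 pM.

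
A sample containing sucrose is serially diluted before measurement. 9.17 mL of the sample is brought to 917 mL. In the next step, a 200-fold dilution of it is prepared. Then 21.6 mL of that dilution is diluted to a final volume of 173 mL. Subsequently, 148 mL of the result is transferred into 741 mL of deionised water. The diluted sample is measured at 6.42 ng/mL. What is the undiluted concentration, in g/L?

6.18 g/L

Overall dilution factor = 100 × 200 × 8.009 × 6.007 = 9.62 × 10⁵.
Original = 6.42 ng/mL × 9.62 × 10⁵ = 6.18 × 10⁶ ng/mL = 6.18 g/L.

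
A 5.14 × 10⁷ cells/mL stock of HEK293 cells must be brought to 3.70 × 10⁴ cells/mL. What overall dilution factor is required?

1390

Factor = C₀/C_target = 5.14 × 10⁷ cells/mL / 3.70 × 10⁴ cells/mL = 1390.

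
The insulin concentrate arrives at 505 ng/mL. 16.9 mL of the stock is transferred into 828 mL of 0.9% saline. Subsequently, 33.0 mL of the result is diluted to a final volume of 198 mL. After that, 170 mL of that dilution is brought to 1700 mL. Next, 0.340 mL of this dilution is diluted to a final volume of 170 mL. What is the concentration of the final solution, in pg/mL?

Overall dilution factor = 49.99 × 6 × 10 × 500 = 1.50 × 10⁶.
505 ng/mL / 1.50 × 10⁶ = 3.37 × 10⁻⁴ ng/mL = 0.337 pg/mL.

0.337 pg/mL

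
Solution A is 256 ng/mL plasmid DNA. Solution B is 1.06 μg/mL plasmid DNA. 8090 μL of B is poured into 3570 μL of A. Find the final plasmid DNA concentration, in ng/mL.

814 ng/mL

C_B = 1.06 μg/mL = 1060 ng/mL.
C_mix = (C_A·V_A + C_B·V_B)/(V_A + V_B) = (256×3570 + 1060×8090) / 11660 = 814 ng/mL.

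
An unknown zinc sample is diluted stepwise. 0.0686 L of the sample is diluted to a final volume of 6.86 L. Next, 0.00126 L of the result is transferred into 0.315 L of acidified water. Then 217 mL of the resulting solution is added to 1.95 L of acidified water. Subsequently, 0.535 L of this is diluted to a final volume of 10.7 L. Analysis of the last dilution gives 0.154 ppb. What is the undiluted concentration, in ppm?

Overall dilution factor = 100 × 251 × 9.986 × 20 = 5.01 × 10⁶.
Original = 0.154 ppb × 5.01 × 10⁶ = 7.72 × 10⁵ ppb = 772 ppm.

772 ppm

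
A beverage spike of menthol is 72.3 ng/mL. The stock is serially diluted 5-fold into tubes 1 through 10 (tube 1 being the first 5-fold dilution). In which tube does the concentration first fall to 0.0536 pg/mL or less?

tube 9

Tube n has concentration 72.3 ng/mL / 5ⁿ.
Need 5ⁿ ≥ 72.3 ng/mL / 0.0536 pg/mL = 1.35 × 10⁶, so n ≥ 8.77.
First such tube: n = 9.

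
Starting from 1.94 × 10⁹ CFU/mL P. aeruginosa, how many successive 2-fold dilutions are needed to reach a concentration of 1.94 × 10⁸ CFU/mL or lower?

4

Need 2ⁿ ≥ 10.0, so n ≥ log(10.0)/log(2) = 3.32.
Minimum whole steps: n = 4.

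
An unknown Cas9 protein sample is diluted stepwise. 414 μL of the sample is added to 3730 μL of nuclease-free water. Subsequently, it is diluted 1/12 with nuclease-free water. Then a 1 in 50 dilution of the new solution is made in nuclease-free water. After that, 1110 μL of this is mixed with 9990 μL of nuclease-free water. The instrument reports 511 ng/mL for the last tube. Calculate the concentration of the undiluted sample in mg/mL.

30.7 mg/mL

Overall dilution factor = 10.01 × 12 × 50 × 10 = 6.01 × 10⁴.
Original = 511 ng/mL × 6.01 × 10⁴ = 3.07 × 10⁷ ng/mL = 30.7 mg/mL.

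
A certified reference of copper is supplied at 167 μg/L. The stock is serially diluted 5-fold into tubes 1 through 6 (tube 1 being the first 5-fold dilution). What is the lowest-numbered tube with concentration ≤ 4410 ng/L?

Tube n has concentration 167 μg/L / 5ⁿ.
Need 5ⁿ ≥ 167 μg/L / 4410 ng/L = 37.9, so n ≥ 2.26.
First such tube: n = 3.

tube 3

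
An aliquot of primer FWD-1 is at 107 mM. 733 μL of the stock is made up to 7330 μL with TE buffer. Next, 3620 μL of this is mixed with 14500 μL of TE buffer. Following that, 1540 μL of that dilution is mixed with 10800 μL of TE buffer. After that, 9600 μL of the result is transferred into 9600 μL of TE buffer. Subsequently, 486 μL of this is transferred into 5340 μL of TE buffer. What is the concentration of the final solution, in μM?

11.1 μM

Overall dilution factor = 10 × 5.006 × 8.013 × 2 × 11.99 = 9616.
107 mM / 9616 = 0.0111 mM = 11.1 μM.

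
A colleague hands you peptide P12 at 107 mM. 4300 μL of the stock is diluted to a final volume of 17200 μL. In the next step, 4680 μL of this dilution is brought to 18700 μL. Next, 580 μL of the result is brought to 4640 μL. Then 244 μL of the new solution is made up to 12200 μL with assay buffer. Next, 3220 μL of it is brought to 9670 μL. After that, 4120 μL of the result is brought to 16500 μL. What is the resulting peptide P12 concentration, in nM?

1390 nM

Overall dilution factor = 4 × 3.996 × 8 × 50 × 3.003 × 4.005 = 7.69 × 10⁴.
107 mM / 7.69 × 10⁴ = 1.39 × 10⁻³ mM = 1390 nM.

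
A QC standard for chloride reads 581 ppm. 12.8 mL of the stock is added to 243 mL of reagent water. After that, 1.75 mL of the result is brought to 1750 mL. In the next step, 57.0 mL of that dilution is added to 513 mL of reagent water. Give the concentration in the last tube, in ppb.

2.91 ppb

Overall dilution factor = 19.98 × 1000 × 10 = 2.00 × 10⁵.
581 ppm / 2.00 × 10⁵ = 2.91 × 10⁻³ ppm = 2.91 ppb.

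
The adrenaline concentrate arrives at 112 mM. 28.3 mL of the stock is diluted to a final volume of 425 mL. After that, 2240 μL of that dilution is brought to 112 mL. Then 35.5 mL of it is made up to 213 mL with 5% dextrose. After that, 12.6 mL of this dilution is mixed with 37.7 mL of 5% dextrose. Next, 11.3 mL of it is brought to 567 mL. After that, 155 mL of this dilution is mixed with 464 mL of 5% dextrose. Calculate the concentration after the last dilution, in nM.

Overall dilution factor = 15.02 × 50 × 6 × 3.992 × 50.18 × 3.994 = 3.60 × 10⁶.
112 mM / 3.60 × 10⁶ = 3.11 × 10⁻⁵ mM = 31.1 nM.

31.1 nM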